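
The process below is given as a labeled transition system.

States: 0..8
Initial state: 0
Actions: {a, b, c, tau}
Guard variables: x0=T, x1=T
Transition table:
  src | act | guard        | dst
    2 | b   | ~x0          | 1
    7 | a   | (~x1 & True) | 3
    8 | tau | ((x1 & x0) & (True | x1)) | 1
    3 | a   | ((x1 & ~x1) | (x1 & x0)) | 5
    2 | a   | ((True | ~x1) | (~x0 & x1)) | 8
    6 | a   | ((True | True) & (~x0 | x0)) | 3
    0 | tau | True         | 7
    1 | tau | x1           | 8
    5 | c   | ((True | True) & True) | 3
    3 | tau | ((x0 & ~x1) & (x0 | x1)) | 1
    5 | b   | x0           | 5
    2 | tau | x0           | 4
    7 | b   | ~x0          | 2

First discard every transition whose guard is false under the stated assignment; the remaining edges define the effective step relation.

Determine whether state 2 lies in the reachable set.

Answer: UNREACHABLE

Analysis:
Guard filter leaves 9 enabled edge(s).
depth 0: {0}
depth 1: {7}  total {0,7}
Reachable = {0,7}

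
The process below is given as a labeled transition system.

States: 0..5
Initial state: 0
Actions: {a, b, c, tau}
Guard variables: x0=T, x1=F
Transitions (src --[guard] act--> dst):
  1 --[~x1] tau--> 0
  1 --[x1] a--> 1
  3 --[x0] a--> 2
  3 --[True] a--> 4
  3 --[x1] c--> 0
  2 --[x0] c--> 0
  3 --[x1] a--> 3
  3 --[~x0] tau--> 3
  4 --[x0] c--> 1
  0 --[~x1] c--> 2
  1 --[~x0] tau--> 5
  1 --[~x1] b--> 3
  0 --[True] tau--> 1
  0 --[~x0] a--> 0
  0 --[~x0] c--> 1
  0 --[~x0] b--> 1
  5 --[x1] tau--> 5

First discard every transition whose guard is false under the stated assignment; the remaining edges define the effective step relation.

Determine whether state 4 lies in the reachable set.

8 transition(s) survive guard evaluation.
Layer 0: {0}
Layer 1: {1,2}  total {0,1,2}
Layer 2: {3}  total {0,1,2,3}
Layer 3: {4}  total {0,1,2,3,4}
R = {0,1,2,3,4}
witness 4: tau·b·a

Answer: REACHABLE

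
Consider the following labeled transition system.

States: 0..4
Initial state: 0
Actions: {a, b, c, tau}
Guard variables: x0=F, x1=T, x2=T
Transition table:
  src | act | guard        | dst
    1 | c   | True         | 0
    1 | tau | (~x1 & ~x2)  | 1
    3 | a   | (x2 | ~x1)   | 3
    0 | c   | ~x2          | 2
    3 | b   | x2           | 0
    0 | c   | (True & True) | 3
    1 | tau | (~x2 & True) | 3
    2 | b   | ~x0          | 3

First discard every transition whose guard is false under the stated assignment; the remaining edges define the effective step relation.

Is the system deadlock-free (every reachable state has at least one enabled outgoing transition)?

Reach set: {0,3}
  0: c→3  [1 out]
  3: a→3  b→0  [2 out]

Answer: DEADLOCK-FREE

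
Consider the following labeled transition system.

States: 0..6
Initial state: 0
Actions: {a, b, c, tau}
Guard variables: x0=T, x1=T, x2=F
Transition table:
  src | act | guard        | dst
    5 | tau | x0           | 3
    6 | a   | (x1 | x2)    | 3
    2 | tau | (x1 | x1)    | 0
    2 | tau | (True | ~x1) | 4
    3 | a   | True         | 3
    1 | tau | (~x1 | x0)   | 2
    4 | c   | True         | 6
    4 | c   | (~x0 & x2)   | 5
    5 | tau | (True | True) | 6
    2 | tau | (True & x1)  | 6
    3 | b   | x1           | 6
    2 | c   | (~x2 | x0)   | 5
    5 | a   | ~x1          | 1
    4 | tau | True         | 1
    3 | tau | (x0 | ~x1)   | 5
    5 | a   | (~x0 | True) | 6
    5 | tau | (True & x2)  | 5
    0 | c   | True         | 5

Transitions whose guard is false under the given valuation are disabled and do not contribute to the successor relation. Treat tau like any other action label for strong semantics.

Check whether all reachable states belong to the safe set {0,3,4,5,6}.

Answer: INVARIANT HOLDS

Analysis:
Safe = {0,3,4,5,6}
R = {0,3,5,6}
  0: ✓
  3: ✓
  5: ✓
  6: ✓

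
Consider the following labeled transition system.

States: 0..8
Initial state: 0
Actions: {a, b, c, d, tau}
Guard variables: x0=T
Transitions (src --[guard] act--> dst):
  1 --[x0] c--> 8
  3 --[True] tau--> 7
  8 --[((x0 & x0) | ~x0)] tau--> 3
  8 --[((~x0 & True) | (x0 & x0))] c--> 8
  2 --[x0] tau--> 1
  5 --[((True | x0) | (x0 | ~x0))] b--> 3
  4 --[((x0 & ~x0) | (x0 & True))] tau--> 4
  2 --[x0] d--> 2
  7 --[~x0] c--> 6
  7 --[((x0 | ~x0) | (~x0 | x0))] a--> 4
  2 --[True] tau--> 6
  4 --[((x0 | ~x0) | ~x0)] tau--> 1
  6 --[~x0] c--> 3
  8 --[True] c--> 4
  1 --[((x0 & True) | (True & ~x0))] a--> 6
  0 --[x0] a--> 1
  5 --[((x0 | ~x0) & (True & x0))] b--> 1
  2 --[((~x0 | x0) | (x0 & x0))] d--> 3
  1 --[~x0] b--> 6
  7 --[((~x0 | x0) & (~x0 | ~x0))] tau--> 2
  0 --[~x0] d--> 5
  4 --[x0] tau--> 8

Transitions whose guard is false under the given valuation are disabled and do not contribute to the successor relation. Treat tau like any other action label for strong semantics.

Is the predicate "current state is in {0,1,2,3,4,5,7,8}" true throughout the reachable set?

Safe = {0,1,2,3,4,5,7,8}
Reach set: {0,1,3,4,6,7,8}
  0: safe
  1: safe
  3: safe
  4: safe
  6: outside
  7: safe
  8: safe
reach 6 via a·a — violates

Answer: INVARIANT VIOLATED at state 6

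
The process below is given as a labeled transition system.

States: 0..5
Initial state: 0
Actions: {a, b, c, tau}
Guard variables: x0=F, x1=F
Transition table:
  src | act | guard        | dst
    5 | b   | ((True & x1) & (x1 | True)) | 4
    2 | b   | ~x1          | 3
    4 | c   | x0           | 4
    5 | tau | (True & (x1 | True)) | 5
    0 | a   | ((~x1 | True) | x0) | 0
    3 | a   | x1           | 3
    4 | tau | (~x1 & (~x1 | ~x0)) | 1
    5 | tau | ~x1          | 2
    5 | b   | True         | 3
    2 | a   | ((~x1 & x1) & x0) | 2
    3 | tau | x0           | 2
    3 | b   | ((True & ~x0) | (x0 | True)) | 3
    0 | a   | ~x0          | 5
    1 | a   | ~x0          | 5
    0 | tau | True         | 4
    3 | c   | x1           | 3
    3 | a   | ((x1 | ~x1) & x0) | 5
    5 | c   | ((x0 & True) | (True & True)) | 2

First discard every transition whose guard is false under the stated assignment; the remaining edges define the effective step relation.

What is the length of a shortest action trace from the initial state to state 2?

Breadth-first toward 2:
  depth 0: {0}
  depth 1: {4,5}
  depth 2: {1,2,3}
first hit 2 at d=2 via a·c

Answer: 2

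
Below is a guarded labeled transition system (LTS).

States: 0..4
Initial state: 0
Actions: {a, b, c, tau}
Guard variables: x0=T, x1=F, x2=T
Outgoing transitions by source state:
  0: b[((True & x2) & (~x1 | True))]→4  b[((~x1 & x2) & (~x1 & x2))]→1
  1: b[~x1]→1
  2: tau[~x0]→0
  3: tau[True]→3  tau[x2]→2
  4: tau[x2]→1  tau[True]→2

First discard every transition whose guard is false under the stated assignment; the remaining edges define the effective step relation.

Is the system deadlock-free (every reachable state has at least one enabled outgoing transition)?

Answer: DEADLOCK at state 2

Working:
R = {0,1,2,4}
  0: b→1  b→4  [2 out]
  1: b→1  [1 out]
  2: ∅  [no exit]
  4: tau→1  tau→2  [2 out]
trace reaching 2: b·tau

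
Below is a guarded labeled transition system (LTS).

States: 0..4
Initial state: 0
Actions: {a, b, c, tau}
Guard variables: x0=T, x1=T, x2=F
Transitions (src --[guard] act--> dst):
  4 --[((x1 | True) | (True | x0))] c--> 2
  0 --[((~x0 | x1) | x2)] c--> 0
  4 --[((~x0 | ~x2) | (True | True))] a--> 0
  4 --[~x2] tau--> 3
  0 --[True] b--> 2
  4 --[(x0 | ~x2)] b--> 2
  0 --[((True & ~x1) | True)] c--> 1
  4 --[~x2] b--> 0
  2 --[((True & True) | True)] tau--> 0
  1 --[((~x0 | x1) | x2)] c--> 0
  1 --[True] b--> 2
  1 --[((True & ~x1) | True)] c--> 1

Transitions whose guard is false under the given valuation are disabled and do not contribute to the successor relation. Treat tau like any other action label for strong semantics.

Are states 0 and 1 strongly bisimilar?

Answer: BISIMILAR

Trace:
Bisimulation quotient by refinement:
  P[0] = {{0,1,2,3,4}}
  P[1] = {{0,1},{2},{3},{4}}
Fixed point at round 2; 4 class(es).
[0]={0,1}  [1]={0,1}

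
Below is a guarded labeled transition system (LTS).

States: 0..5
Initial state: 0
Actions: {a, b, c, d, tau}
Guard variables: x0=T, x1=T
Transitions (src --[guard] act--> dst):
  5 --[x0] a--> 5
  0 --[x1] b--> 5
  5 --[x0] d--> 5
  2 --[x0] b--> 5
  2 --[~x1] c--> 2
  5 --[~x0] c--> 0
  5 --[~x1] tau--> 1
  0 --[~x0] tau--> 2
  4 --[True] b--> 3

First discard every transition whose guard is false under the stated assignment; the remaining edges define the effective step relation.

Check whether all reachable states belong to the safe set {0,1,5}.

Allowed set {0,1,5}
Reachable = {0,5}
  0: ✓
  5: ✓

Answer: INVARIANT HOLDS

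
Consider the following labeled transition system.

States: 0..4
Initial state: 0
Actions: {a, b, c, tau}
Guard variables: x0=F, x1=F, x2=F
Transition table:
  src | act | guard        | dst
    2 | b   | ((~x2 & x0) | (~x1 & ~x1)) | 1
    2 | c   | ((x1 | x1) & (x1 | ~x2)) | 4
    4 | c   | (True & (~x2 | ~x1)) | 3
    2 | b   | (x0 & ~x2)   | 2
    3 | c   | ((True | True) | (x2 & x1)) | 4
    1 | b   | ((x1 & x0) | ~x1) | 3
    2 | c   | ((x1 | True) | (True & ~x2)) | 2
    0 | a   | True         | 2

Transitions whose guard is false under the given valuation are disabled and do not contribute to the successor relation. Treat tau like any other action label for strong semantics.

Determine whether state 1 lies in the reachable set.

Answer: REACHABLE

Working:
After dropping false guards: 6 live edges.
depth 0: {0}
depth 1: {2}  total {0,2}
depth 2: {1}  total {0,1,2}
depth 3: {3}  total {0,1,2,3}
depth 4: {4}  total {0,1,2,3,4}
R = {0,1,2,3,4}
trace reaching 1: a·b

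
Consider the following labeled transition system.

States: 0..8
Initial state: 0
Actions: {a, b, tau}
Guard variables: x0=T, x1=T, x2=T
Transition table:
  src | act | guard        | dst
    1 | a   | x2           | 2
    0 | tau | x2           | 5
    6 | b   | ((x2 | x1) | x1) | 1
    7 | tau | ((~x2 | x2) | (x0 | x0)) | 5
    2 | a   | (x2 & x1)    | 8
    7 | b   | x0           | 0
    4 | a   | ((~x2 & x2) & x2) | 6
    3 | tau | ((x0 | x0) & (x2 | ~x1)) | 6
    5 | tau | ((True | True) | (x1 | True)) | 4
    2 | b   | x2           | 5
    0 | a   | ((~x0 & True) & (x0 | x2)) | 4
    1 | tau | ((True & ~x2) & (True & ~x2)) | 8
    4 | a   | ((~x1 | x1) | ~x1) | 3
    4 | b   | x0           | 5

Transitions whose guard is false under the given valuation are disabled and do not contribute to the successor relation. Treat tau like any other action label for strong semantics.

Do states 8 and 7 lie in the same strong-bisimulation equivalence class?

Bisimulation quotient by refinement:
  π0 = {{0,1,2,3,4,5,6,7,8}}
  π1 = {{0,3,5},{1},{2,4},{6},{7},{8}}
  π2 = {{0},{1},{2},{3},{4},{5},{6},{7},{8}}
9 equivalence class(es) (converged in 3)
[8]={8}  [7]={7}

Answer: NOT BISIMILAR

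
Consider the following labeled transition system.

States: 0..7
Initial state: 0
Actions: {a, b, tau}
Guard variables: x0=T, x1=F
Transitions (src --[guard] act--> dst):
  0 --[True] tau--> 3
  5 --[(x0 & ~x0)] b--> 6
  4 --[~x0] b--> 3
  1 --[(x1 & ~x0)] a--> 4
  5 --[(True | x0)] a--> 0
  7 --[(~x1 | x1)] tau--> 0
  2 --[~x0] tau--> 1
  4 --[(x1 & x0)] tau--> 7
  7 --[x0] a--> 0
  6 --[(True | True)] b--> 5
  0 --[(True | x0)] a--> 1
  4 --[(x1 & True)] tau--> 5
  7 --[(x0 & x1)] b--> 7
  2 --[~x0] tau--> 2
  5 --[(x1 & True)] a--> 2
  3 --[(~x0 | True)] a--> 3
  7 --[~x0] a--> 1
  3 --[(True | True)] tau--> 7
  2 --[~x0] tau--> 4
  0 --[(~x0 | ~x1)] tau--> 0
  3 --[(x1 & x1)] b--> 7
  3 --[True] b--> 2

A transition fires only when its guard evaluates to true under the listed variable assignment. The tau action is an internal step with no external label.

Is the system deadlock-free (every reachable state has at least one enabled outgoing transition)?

Reachable = {0,1,2,3,7}
  0: a→1  tau→0  tau→3  [3 exit(s)]
  1: ∅  [no exit]
  2: ∅  [no exit]
  3: a→3  b→2  tau→7  [3 exit(s)]
  7: a→0  tau→0  [2 exit(s)]
witness 1: a

Answer: DEADLOCK at state 1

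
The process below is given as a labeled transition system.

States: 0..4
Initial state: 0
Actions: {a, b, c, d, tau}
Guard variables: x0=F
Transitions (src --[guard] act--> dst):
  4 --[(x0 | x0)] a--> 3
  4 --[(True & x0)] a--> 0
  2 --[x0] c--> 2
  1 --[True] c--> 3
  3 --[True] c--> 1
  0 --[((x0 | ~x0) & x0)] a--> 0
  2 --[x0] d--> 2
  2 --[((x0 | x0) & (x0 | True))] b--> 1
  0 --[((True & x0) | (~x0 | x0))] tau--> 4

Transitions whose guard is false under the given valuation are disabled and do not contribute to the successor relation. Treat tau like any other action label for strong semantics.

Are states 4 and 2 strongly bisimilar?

Answer: BISIMILAR

Analysis:
Refine partition for ~:
  π0 = {{0,1,2,3,4}}
  π1 = {{0},{1,3},{2,4}}
stable after 2 split(s): 3 block(s)
class of 4: {2,4}; class of 2: {2,4}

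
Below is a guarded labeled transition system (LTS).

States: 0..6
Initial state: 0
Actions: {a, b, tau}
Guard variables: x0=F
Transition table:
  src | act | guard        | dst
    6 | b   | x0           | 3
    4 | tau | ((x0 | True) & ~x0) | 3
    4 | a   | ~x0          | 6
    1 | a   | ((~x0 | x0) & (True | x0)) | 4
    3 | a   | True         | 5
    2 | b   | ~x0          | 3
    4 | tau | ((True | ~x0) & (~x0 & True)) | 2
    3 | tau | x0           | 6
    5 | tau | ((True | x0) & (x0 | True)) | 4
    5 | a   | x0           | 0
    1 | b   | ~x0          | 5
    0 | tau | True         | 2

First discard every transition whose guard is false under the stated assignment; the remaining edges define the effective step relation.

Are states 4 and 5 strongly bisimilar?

Refine partition for ~:
  P[0] = {{0,1,2,3,4,5,6}}
  P[1] = {{0,5},{1},{2},{3},{4},{6}}
  P[2] = {{0},{1},{2},{3},{4},{5},{6}}
stable after 3 split(s): 7 block(s)
4∈{4}, 5∈{5}

Answer: NOT BISIMILAR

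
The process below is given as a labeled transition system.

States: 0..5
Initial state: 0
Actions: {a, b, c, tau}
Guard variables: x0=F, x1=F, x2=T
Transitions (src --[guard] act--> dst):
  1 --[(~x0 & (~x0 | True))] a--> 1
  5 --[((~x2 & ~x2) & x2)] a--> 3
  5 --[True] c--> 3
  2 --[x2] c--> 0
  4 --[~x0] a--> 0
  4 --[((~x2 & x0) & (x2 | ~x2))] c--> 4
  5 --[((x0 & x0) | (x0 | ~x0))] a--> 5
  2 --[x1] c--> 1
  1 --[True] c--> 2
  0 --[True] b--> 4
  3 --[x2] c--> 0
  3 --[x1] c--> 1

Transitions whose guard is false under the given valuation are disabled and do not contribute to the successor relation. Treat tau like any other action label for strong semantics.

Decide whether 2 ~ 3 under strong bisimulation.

Compute ~ classes (split until stable):
  π0 = {{0,1,2,3,4,5}}
  π1 = {{0},{1,5},{2,3},{4}}
4 equivalence class(es) (converged in 2)
class of 2: {2,3}; class of 3: {2,3}

Answer: BISIMILAR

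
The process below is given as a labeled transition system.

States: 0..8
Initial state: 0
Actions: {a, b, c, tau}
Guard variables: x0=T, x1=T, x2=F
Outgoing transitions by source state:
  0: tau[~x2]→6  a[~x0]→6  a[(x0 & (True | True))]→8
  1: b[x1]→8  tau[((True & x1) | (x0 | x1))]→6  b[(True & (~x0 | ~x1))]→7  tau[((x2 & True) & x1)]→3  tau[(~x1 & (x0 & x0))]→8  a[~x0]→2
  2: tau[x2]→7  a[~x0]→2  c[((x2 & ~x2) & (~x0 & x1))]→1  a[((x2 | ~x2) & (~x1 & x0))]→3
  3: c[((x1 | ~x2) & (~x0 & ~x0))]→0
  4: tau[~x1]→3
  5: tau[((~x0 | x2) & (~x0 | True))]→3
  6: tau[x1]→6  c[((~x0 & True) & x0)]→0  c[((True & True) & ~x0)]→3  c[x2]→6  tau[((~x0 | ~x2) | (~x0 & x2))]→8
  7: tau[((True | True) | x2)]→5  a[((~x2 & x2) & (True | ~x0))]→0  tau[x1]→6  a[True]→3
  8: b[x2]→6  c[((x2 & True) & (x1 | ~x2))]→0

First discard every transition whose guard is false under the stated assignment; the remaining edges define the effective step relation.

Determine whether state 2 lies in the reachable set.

9 transition(s) survive guard evaluation.
depth 0: {0}
depth 1: {6,8}  now seen {0,6,8}
R = {0,6,8}

Answer: UNREACHABLE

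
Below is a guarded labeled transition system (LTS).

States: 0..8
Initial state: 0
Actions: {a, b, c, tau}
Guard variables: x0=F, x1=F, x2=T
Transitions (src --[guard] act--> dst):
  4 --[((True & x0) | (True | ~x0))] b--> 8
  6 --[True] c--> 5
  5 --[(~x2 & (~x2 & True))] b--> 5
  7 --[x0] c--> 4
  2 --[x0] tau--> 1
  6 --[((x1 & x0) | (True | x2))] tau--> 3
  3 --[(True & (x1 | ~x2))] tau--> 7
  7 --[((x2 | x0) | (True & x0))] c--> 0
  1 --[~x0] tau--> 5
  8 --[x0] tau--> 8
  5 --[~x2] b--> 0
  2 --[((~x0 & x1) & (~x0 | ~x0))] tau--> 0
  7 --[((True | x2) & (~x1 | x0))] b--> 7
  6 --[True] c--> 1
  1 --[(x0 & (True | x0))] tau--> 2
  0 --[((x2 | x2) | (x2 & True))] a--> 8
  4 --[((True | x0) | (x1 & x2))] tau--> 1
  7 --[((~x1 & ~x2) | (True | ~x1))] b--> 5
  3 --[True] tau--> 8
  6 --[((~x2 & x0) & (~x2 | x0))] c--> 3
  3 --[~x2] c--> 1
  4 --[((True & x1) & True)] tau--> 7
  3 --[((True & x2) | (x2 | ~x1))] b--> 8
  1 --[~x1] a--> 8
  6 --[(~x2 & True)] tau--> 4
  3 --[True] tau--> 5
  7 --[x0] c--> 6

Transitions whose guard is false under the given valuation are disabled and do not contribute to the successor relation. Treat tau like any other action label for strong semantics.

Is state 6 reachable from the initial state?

Answer: UNREACHABLE

Trace:
14 transition(s) survive guard evaluation.
Layer 0: {0}
Layer 1: {8}  now seen {0,8}
Reachable = {0,8}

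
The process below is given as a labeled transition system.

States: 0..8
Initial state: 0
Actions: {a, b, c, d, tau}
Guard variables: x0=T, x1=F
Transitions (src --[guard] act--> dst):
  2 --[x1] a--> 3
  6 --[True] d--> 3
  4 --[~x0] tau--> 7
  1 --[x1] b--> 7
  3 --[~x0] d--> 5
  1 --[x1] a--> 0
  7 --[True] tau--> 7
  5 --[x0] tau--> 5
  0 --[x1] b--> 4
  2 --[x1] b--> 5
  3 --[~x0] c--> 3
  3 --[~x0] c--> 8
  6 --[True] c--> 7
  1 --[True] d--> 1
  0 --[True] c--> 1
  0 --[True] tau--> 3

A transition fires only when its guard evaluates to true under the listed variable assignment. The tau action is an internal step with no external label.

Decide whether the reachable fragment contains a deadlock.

Answer: DEADLOCK at state 3

Trace:
R = {0,1,3}
  0: c→1  tau→3  [2 out]
  1: d→1  [1 out]
  3: ∅  [STUCK]
trace reaching 3: tau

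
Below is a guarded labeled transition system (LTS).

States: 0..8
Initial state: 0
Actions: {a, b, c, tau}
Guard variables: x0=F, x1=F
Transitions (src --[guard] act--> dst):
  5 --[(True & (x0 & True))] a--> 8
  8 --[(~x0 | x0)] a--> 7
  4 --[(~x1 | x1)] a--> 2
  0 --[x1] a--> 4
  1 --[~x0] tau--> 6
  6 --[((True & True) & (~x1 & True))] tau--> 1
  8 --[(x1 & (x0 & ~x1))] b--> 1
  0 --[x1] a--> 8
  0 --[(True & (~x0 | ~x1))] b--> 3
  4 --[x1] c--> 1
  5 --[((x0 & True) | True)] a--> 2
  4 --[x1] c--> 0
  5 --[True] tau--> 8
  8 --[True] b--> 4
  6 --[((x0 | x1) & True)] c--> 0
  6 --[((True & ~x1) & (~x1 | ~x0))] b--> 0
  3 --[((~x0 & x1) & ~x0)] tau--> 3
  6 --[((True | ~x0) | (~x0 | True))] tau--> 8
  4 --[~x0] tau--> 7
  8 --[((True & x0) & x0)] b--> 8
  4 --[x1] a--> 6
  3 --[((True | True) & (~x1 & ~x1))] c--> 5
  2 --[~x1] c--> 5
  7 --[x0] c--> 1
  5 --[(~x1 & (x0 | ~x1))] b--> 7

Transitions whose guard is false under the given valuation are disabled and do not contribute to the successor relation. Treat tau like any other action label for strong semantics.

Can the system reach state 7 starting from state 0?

Answer: REACHABLE

Analysis:
14 transition(s) survive guard evaluation.
Layer 0: {0}
Layer 1: {3}  now seen {0,3}
Layer 2: {5}  now seen {0,3,5}
Layer 3: {2,7,8}  now seen {0,2,3,5,7,8}
Layer 4: {4}  now seen {0,2,3,4,5,7,8}
Reachable = {0,2,3,4,5,7,8}
witness 7: b·c·b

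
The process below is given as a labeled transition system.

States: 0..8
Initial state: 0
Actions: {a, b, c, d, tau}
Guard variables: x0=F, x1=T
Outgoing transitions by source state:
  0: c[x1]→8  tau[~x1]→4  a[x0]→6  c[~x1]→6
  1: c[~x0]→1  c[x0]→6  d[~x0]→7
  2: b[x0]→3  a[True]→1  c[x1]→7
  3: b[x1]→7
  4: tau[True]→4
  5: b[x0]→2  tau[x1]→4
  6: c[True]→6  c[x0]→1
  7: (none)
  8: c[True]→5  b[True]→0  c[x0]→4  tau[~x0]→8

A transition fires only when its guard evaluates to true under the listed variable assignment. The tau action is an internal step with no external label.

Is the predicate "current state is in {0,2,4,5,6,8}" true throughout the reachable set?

Safe = {0,2,4,5,6,8}
Reachable = {0,4,5,8}
  0: safe
  4: safe
  5: safe
  8: safe

Answer: INVARIANT HOLDS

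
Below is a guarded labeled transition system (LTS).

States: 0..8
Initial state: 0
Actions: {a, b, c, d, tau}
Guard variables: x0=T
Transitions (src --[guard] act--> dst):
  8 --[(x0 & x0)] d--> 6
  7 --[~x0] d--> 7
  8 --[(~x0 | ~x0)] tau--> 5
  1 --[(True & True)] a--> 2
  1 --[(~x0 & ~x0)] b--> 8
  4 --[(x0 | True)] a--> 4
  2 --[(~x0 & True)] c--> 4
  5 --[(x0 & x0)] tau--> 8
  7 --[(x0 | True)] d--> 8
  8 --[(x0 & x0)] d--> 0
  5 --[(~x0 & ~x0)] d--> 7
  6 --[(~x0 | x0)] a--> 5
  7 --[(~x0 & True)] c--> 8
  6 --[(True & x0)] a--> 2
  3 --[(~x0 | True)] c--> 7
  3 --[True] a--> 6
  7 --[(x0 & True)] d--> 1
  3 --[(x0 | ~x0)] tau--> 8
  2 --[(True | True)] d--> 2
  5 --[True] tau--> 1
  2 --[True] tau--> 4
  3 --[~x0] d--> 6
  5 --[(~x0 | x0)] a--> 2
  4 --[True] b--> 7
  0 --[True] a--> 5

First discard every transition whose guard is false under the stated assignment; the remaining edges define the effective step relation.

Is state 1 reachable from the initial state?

Answer: REACHABLE

Trace:
Guard filter leaves 18 enabled edge(s).
Layer 0: {0}
Layer 1: {5}  now seen {0,5}
Layer 2: {1,2,8}  now seen {0,1,2,5,8}
Layer 3: {4,6}  now seen {0,1,2,4,5,6,8}
Layer 4: {7}  now seen {0,1,2,4,5,6,7,8}
Reach set: {0,1,2,4,5,6,7,8}
trace reaching 1: a·tau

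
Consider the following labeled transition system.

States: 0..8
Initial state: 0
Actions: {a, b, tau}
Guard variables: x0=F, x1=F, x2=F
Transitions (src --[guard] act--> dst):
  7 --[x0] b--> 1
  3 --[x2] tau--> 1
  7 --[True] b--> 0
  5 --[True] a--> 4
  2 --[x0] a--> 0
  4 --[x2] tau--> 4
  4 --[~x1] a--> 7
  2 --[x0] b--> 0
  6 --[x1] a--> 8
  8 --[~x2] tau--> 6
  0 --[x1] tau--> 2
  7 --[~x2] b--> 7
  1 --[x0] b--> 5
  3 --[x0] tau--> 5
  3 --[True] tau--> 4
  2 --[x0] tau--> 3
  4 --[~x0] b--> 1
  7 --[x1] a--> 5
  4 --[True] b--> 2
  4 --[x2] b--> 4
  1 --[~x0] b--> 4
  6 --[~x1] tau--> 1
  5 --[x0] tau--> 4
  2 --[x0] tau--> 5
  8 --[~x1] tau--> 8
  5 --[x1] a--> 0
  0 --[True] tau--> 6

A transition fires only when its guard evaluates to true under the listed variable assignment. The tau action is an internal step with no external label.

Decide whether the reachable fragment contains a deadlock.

R = {0,1,2,4,6,7}
  0: tau→6  [1 exit(s)]
  1: b→4  [1 exit(s)]
  2: ∅  [deadlock]
  4: a→7  b→1  b→2  [3 exit(s)]
  6: tau→1  [1 exit(s)]
  7: b→0  b→7  [2 exit(s)]
trace reaching 2: tau·tau·b·b

Answer: DEADLOCK at state 2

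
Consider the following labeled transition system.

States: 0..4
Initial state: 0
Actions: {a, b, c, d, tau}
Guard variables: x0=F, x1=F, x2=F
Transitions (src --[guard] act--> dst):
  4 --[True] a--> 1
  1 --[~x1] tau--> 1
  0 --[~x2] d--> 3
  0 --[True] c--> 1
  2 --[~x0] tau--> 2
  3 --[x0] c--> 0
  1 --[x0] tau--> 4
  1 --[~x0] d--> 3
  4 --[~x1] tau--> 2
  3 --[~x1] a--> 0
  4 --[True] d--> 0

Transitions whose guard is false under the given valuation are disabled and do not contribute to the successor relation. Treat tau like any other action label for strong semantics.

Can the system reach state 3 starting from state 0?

Answer: REACHABLE

Working:
9 transition(s) survive guard evaluation.
depth 0: {0}
depth 1: {1,3}  now seen {0,1,3}
Reachable = {0,1,3}
trace reaching 3: d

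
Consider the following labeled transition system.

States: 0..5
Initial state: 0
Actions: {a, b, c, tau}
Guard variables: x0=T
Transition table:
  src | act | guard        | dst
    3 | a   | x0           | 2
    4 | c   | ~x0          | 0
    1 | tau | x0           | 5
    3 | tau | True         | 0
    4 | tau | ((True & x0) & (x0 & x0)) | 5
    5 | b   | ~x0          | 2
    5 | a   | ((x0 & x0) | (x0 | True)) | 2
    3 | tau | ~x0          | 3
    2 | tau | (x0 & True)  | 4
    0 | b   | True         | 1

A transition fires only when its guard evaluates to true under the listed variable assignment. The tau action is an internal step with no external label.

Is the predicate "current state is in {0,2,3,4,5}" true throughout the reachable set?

Inv-set: {0,2,3,4,5}
Reach set: {0,1,2,4,5}
  0: ✓
  1: VIOLATES
  2: ✓
  4: ✓
  5: ✓
witness against invariant: b → 1

Answer: INVARIANT VIOLATED at state 1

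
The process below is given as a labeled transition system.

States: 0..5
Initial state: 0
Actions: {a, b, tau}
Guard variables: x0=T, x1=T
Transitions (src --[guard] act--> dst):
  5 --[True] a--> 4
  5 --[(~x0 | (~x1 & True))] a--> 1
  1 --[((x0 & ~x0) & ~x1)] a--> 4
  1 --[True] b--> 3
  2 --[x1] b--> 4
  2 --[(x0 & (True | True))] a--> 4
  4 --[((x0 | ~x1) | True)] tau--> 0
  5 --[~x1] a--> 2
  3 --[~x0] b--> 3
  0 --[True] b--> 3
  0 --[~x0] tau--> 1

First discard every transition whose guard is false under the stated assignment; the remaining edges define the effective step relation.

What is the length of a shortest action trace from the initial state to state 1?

BFS to 1:
  depth 0: {0}
  depth 1: {3}
1 never appears.

Answer: UNREACHABLE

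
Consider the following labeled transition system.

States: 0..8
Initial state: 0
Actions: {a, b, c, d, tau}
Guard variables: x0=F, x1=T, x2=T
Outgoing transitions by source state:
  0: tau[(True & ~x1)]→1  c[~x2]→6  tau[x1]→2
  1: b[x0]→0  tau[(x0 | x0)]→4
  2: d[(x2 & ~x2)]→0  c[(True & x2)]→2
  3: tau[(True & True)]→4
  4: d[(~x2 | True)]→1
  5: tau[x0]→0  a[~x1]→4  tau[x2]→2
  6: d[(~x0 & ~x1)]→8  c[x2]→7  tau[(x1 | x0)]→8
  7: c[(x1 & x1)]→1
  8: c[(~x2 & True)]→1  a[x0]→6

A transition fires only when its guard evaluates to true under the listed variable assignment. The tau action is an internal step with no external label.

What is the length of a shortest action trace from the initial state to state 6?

Layered search for 6:
  L0 = {0}
  L1 = {2}
6 never appears.

Answer: UNREACHABLE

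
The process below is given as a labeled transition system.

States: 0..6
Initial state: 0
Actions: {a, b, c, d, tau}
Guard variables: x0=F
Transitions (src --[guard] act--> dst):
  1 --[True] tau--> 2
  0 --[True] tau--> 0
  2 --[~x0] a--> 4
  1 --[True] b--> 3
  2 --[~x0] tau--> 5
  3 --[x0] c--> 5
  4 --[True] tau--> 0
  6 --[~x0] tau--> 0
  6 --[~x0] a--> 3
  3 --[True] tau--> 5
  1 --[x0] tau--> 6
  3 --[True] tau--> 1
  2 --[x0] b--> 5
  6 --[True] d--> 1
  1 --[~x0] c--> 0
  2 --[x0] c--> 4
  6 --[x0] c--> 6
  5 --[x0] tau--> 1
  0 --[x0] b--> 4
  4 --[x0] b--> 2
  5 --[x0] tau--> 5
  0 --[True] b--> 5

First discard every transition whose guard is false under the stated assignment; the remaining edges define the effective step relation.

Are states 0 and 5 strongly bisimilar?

Answer: NOT BISIMILAR

Analysis:
Compute ~ classes (split until stable):
  π0 = {{0,1,2,3,4,5,6}}
  π1 = {{0},{1},{2},{3,4},{5},{6}}
  π2 = {{0},{1},{2},{3},{4},{5},{6}}
Fixed point at round 3; 7 class(es).
[0]={0}  [5]={5}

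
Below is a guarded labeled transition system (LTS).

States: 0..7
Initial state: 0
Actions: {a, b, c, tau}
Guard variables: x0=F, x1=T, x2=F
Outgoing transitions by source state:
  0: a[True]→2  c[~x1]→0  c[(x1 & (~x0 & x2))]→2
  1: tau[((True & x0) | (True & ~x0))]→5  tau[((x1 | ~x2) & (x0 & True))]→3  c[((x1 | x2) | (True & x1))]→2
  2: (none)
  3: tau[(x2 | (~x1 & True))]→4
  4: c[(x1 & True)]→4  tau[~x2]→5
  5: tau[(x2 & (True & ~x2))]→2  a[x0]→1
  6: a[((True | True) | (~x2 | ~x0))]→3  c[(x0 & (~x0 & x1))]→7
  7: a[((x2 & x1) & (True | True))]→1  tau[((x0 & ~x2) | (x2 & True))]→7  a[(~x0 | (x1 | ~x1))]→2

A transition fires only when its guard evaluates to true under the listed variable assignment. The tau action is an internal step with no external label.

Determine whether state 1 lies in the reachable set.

Guard filter leaves 7 enabled edge(s).
L0 = {0}
L1 = {2}  cumulative {0,2}
Reach set: {0,2}

Answer: UNREACHABLE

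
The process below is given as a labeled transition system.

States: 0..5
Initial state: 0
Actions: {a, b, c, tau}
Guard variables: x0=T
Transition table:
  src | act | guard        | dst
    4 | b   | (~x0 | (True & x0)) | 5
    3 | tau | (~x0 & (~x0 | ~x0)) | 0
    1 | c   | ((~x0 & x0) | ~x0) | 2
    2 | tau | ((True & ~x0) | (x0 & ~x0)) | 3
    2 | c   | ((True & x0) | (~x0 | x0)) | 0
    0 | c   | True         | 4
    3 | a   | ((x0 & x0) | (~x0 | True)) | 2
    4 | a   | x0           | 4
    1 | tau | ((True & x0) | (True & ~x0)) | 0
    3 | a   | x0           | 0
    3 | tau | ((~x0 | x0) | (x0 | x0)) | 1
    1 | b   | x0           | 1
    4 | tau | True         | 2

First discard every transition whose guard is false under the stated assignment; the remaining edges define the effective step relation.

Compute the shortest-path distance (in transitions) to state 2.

Answer: 2

Analysis:
Breadth-first toward 2:
  Layer 0: {0}
  Layer 1: {4}
  Layer 2: {2,5}
depth(2)=2, e.g. c·tau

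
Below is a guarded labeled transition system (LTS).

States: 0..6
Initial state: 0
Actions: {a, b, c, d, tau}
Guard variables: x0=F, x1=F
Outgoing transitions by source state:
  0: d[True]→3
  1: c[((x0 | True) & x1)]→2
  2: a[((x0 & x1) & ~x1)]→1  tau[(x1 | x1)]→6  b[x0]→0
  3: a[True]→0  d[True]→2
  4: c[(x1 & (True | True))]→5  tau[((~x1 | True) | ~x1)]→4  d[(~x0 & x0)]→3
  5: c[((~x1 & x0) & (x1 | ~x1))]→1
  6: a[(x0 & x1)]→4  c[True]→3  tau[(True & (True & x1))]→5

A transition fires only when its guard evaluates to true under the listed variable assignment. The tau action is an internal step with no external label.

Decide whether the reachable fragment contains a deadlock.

Answer: DEADLOCK at state 2

Working:
R = {0,2,3}
  0: d→3  [1 out]
  2: ∅  [STUCK]
  3: a→0  d→2  [2 out]
trace reaching 2: d·d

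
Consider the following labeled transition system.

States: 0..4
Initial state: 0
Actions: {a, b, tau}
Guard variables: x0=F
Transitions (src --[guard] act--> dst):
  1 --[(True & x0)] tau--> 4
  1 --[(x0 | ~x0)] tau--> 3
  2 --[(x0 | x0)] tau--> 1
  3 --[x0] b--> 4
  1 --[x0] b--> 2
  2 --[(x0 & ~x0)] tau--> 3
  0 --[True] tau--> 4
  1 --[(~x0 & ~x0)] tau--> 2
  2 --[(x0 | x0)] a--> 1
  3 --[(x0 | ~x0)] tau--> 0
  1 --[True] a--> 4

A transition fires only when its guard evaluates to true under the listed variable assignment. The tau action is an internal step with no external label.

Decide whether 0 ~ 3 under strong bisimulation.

Bisimulation quotient by refinement:
  P[0] = {{0,1,2,3,4}}
  P[1] = {{0,3},{1},{2,4}}
  P[2] = {{0},{1},{2,4},{3}}
Fixed point at round 3; 4 class(es).
[0]={0}  [3]={3}

Answer: NOT BISIMILAR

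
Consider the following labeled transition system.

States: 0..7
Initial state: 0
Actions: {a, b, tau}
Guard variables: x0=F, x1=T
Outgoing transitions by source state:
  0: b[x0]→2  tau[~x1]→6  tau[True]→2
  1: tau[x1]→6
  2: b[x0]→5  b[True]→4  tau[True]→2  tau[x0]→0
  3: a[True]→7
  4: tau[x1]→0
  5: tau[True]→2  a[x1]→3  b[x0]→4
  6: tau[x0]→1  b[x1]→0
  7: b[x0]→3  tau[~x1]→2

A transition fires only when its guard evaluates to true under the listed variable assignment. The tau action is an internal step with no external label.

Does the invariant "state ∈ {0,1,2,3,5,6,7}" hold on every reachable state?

Allowed set {0,1,2,3,5,6,7}
Reachable = {0,2,4}
  0: ok
  2: ok
  4: ✗ unsafe
counterexample path to 4: tau·b

Answer: INVARIANT VIOLATED at state 4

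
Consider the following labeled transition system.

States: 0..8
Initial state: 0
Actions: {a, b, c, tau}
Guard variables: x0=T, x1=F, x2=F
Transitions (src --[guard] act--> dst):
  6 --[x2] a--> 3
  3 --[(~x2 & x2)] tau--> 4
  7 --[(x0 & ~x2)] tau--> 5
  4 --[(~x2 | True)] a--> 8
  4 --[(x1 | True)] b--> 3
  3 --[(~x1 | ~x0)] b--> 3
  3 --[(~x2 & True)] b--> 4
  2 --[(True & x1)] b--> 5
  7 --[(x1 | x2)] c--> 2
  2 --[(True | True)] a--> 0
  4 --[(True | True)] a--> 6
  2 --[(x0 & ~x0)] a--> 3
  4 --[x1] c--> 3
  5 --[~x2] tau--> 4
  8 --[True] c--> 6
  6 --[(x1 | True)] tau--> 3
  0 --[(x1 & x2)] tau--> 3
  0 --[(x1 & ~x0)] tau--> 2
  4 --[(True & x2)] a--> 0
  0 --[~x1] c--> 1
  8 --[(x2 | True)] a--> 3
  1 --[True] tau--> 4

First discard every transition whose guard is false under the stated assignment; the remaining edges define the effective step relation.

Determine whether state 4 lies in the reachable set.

Answer: REACHABLE

Analysis:
Guard filter leaves 13 enabled edge(s).
Layer 0: {0}
Layer 1: {1}  total {0,1}
Layer 2: {4}  total {0,1,4}
Layer 3: {3,6,8}  total {0,1,3,4,6,8}
R = {0,1,3,4,6,8}
Path to 4: c·tau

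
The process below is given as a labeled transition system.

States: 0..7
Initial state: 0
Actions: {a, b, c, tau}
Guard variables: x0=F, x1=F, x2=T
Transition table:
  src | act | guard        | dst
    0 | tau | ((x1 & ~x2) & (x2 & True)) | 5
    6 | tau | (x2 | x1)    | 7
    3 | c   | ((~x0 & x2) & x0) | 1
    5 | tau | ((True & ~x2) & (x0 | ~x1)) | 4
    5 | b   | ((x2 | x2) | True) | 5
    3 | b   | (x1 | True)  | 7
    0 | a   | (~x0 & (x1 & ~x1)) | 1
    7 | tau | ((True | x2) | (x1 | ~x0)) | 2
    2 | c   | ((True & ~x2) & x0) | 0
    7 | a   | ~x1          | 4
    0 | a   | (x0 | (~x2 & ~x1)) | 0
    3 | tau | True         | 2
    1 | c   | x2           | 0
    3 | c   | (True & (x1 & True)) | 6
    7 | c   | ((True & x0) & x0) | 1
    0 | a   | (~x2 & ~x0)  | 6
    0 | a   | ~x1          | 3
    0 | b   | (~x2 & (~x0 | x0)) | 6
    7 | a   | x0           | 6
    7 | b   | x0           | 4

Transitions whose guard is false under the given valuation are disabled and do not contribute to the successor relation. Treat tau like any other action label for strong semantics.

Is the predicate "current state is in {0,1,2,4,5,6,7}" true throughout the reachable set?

Inv-set: {0,1,2,4,5,6,7}
Reach set: {0,2,3,4,7}
  0: safe
  2: safe
  3: outside
  4: safe
  7: safe
witness against invariant: a → 3

Answer: INVARIANT VIOLATED at state 3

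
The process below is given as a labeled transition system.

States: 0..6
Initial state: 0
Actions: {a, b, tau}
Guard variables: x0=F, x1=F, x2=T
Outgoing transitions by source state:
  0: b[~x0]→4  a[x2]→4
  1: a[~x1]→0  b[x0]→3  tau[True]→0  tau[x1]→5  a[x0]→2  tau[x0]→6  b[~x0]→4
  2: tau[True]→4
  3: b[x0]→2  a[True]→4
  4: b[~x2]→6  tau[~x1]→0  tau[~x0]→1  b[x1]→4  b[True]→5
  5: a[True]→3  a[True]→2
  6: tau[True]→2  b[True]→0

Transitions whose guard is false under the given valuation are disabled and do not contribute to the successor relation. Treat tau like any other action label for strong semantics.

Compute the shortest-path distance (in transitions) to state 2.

Breadth-first toward 2:
  depth 0: {0}
  depth 1: {4}
  depth 2: {1,5}
  depth 3: {2,3}
2 enters at depth 3; path a·b·a

Answer: 3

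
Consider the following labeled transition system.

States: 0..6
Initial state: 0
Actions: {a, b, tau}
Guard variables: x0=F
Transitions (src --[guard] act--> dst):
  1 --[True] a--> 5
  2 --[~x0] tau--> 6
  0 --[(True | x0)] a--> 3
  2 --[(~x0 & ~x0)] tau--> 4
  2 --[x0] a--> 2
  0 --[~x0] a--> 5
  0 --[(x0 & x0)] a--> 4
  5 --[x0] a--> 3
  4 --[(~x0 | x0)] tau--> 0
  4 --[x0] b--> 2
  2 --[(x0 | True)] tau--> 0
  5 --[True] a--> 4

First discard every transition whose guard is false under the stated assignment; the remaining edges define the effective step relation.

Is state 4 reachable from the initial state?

After dropping false guards: 8 live edges.
Layer 0: {0}
Layer 1: {3,5}  cumulative {0,3,5}
Layer 2: {4}  cumulative {0,3,4,5}
R = {0,3,4,5}
trace reaching 4: a·a

Answer: REACHABLE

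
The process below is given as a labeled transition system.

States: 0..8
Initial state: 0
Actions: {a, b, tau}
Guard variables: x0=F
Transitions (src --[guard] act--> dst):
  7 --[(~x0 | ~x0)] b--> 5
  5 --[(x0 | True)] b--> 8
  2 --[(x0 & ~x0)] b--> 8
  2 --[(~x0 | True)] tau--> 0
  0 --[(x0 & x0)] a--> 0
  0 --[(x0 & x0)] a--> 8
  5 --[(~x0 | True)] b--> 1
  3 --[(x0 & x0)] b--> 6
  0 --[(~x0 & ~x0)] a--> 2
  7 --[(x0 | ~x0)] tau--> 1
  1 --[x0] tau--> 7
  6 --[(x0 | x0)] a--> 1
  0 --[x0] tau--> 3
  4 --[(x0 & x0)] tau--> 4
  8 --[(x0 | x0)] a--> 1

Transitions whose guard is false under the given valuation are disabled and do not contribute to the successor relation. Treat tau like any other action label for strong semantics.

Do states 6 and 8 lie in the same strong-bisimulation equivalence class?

Compute ~ classes (split until stable):
  round 0: {{0,1,2,3,4,5,6,7,8}}
  round 1: {{0},{1,3,4,6,8},{2},{5},{7}}
Fixed point at round 2; 5 class(es).
6∈{1,3,4,6,8}, 8∈{1,3,4,6,8}

Answer: BISIMILAR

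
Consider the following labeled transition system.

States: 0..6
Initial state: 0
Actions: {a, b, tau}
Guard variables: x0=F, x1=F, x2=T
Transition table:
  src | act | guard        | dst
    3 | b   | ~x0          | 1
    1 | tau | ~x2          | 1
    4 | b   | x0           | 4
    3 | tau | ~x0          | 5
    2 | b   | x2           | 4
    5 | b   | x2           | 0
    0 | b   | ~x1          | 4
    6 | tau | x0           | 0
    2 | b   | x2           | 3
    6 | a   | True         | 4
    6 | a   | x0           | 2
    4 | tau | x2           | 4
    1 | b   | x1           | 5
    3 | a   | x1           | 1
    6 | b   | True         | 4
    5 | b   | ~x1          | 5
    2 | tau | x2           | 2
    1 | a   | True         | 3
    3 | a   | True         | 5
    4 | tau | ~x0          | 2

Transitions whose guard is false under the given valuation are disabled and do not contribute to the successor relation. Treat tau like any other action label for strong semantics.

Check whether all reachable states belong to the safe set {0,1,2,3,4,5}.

Allowed set {0,1,2,3,4,5}
Reach set: {0,1,2,3,4,5}
  0: ok
  1: ok
  2: ok
  3: ok
  4: ok
  5: ok

Answer: INVARIANT HOLDS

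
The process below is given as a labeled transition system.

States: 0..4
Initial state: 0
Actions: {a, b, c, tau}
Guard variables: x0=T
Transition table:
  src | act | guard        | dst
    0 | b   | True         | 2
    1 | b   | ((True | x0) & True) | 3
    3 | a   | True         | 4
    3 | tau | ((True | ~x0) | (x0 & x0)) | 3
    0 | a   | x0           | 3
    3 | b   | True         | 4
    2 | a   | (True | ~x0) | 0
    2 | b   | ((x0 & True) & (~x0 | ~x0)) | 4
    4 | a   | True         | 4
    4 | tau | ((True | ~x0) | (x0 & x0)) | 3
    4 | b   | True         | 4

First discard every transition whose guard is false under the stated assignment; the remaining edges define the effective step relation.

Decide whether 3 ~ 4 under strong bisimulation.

Bisimulation quotient by refinement:
  round 0: {{0,1,2,3,4}}
  round 1: {{0},{1},{2},{3,4}}
stable after 2 split(s): 4 block(s)
[3]={3,4}  [4]={3,4}

Answer: BISIMILAR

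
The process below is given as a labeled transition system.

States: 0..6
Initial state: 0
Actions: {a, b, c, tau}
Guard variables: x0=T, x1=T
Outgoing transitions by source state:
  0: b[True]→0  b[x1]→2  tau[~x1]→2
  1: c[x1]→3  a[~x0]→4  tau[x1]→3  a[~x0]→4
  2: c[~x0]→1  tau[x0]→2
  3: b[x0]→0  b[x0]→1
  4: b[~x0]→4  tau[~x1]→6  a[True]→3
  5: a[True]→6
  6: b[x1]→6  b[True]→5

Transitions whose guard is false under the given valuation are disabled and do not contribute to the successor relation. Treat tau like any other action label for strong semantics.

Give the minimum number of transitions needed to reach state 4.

BFS to 4:
  L0 = {0}
  L1 = {2}
4 never appears.

Answer: UNREACHABLE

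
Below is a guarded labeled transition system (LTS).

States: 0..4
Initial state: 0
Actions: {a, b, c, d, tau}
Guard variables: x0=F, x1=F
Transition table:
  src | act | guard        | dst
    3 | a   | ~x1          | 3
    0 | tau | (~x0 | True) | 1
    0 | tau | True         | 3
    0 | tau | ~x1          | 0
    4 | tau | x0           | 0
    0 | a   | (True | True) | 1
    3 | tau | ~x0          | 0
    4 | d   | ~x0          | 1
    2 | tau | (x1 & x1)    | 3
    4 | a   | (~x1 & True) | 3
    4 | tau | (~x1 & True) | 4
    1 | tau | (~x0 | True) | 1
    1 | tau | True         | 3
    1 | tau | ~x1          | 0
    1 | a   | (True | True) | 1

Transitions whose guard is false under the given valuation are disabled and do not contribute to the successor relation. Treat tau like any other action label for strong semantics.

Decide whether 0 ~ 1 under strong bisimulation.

Bisimulation quotient by refinement:
  round 0: {{0,1,2,3,4}}
  round 1: {{0,1,3},{2},{4}}
stable after 2 split(s): 3 block(s)
class of 0: {0,1,3}; class of 1: {0,1,3}

Answer: BISIMILAR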